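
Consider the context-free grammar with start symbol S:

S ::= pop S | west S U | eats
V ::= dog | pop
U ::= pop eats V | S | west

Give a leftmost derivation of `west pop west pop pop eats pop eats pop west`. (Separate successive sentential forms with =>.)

S => west S U => west pop S U => west pop west S U U => west pop west pop S U U => west pop west pop pop S U U => west pop west pop pop eats U U => west pop west pop pop eats pop eats V U => west pop west pop pop eats pop eats pop U => west pop west pop pop eats pop eats pop west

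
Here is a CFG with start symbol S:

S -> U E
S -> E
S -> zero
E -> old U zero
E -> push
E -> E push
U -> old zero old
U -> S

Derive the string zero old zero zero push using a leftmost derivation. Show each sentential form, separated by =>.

S => U E => S E => zero E => zero E push => zero old U zero push => zero old S zero push => zero old zero zero push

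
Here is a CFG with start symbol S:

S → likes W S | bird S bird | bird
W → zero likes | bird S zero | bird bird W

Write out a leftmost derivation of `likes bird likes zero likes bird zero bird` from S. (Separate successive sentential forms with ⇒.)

S ⇒ likes W S   [S → likes W S]
likes W S ⇒ likes bird S zero S   [W → bird S zero]
likes bird S zero S ⇒ likes bird likes W S zero S   [S → likes W S]
likes bird likes W S zero S ⇒ likes bird likes zero likes S zero S   [W → zero likes]
likes bird likes zero likes S zero S ⇒ likes bird likes zero likes bird zero S   [S → bird]
likes bird likes zero likes bird zero S ⇒ likes bird likes zero likes bird zero bird   [S → bird]

S ⇒ likes W S ⇒ likes bird S zero S ⇒ likes bird likes W S zero S ⇒ likes bird likes zero likes S zero S ⇒ likes bird likes zero likes bird zero S ⇒ likes bird likes zero likes bird zero bird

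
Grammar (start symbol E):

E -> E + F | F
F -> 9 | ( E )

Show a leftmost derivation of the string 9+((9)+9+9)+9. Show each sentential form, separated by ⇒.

E⇒E+F⇒E+F+F⇒F+F+F⇒9+F+F⇒9+(E)+F⇒9+(E+F)+F⇒9+(E+F+F)+F⇒9+(F+F+F)+F⇒9+((E)+F+F)+F⇒9+((F)+F+F)+F⇒9+((9)+F+F)+F⇒9+((9)+9+F)+F⇒9+((9)+9+9)+F⇒9+((9)+9+9)+9

E ⇒ E+F   [E -> E + F]
E+F ⇒ E+F+F   [E -> E + F]
E+F+F ⇒ F+F+F   [E -> F]
F+F+F ⇒ 9+F+F   [F -> 9]
9+F+F ⇒ 9+(E)+F   [F -> ( E )]
9+(E)+F ⇒ 9+(E+F)+F   [E -> E + F]
9+(E+F)+F ⇒ 9+(E+F+F)+F   [E -> E + F]
9+(E+F+F)+F ⇒ 9+(F+F+F)+F   [E -> F]
9+(F+F+F)+F ⇒ 9+((E)+F+F)+F   [F -> ( E )]
9+((E)+F+F)+F ⇒ 9+((F)+F+F)+F   [E -> F]
9+((F)+F+F)+F ⇒ 9+((9)+F+F)+F   [F -> 9]
9+((9)+F+F)+F ⇒ 9+((9)+9+F)+F   [F -> 9]
9+((9)+9+F)+F ⇒ 9+((9)+9+9)+F   [F -> 9]
9+((9)+9+9)+F ⇒ 9+((9)+9+9)+9   [F -> 9]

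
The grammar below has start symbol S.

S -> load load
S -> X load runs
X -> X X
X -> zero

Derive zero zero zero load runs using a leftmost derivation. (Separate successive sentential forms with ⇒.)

S ⇒ X load runs ⇒ X X load runs ⇒ X X X load runs ⇒ zero X X load runs ⇒ zero zero X load runs ⇒ zero zero zero load runs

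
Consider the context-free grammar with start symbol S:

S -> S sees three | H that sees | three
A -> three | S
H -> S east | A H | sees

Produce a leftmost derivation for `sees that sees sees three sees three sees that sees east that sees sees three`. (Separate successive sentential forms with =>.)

S => S sees three => H that sees sees three => A H that sees sees three => S H that sees sees three => S sees three H that sees sees three => S sees three sees three H that sees sees three => H that sees sees three sees three H that sees sees three => sees that sees sees three sees three H that sees sees three => sees that sees sees three sees three S east that sees sees three => sees that sees sees three sees three H that sees east that sees sees three => sees that sees sees three sees three sees that sees east that sees sees three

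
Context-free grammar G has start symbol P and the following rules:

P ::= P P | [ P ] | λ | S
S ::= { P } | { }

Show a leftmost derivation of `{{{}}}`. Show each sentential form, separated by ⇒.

P ⇒ S   [P ::= S]
S ⇒ {P}   [S ::= { P }]
{P} ⇒ {S}   [P ::= S]
{S} ⇒ {{P}}   [S ::= { P }]
{{P}} ⇒ {{S}}   [P ::= S]
{{S}} ⇒ {{{}}}   [S ::= { }]

P⇒S⇒{P}⇒{S}⇒{{P}}⇒{{S}}⇒{{{}}}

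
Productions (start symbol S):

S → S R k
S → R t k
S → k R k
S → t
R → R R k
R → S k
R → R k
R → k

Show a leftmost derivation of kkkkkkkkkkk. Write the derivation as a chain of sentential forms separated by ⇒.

S ⇒ kRk ⇒ kRRkk ⇒ kRkRkk ⇒ kRkkRkk ⇒ kRRkkkRkk ⇒ kRRkRkkkRkk ⇒ kkRkRkkkRkk ⇒ kkkkRkkkRkk ⇒ kkkkkkkkRkk ⇒ kkkkkkkkkkk

S ⇒ kRk   [S → k R k]
kRk ⇒ kRRkk   [R → R R k]
kRRkk ⇒ kRkRkk   [R → R k]
kRkRkk ⇒ kRkkRkk   [R → R k]
kRkkRkk ⇒ kRRkkkRkk   [R → R R k]
kRRkkkRkk ⇒ kRRkRkkkRkk   [R → R R k]
kRRkRkkkRkk ⇒ kkRkRkkkRkk   [R → k]
kkRkRkkkRkk ⇒ kkkkRkkkRkk   [R → k]
kkkkRkkkRkk ⇒ kkkkkkkkRkk   [R → k]
kkkkkkkkRkk ⇒ kkkkkkkkkkk   [R → k]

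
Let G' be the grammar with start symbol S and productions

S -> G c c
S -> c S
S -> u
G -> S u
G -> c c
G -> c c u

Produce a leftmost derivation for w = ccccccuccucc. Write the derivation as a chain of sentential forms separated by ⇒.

S ⇒ cS ⇒ cGcc ⇒ cSucc ⇒ ccSucc ⇒ cccSucc ⇒ ccccSucc ⇒ ccccGccucc ⇒ ccccccuccucc

S ⇒ cS   [S -> c S]
cS ⇒ cGcc   [S -> G c c]
cGcc ⇒ cSucc   [G -> S u]
cSucc ⇒ ccSucc   [S -> c S]
ccSucc ⇒ cccSucc   [S -> c S]
cccSucc ⇒ ccccSucc   [S -> c S]
ccccSucc ⇒ ccccGccucc   [S -> G c c]
ccccGccucc ⇒ ccccccuccucc   [G -> c c u]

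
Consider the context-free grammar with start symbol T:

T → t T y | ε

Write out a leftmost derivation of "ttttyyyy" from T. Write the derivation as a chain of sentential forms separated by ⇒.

T ⇒ tTy ⇒ ttTyy ⇒ tttTyyy ⇒ ttttTyyyy ⇒ ttttyyyy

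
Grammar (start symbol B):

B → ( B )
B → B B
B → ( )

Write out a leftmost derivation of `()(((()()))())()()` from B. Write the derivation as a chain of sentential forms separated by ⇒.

B ⇒ BB ⇒ ()B ⇒ ()BB ⇒ ()BBB ⇒ ()(B)BB ⇒ ()(BB)BB ⇒ ()((B)B)BB ⇒ ()(((B))B)BB ⇒ ()(((BB))B)BB ⇒ ()(((()B))B)BB ⇒ ()(((()()))B)BB ⇒ ()(((()()))())BB ⇒ ()(((()()))())()B ⇒ ()(((()()))())()()

B ⇒ BB   [B → B B]
BB ⇒ ()B   [B → ( )]
()B ⇒ ()BB   [B → B B]
()BB ⇒ ()BBB   [B → B B]
()BBB ⇒ ()(B)BB   [B → ( B )]
()(B)BB ⇒ ()(BB)BB   [B → B B]
()(BB)BB ⇒ ()((B)B)BB   [B → ( B )]
()((B)B)BB ⇒ ()(((B))B)BB   [B → ( B )]
()(((B))B)BB ⇒ ()(((BB))B)BB   [B → B B]
()(((BB))B)BB ⇒ ()(((()B))B)BB   [B → ( )]
()(((()B))B)BB ⇒ ()(((()()))B)BB   [B → ( )]
()(((()()))B)BB ⇒ ()(((()()))())BB   [B → ( )]
()(((()()))())BB ⇒ ()(((()()))())()B   [B → ( )]
()(((()()))())()B ⇒ ()(((()()))())()()   [B → ( )]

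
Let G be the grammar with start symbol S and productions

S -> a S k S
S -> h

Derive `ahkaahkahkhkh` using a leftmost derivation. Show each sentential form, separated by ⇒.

S ⇒ aSkS ⇒ ahkS ⇒ ahkaSkS ⇒ ahkaaSkSkS ⇒ ahkaahkSkS ⇒ ahkaahkaSkSkS ⇒ ahkaahkahkSkS ⇒ ahkaahkahkhkS ⇒ ahkaahkahkhkh

S ⇒ aSkS   [S -> a S k S]
aSkS ⇒ ahkS   [S -> h]
ahkS ⇒ ahkaSkS   [S -> a S k S]
ahkaSkS ⇒ ahkaaSkSkS   [S -> a S k S]
ahkaaSkSkS ⇒ ahkaahkSkS   [S -> h]
ahkaahkSkS ⇒ ahkaahkaSkSkS   [S -> a S k S]
ahkaahkaSkSkS ⇒ ahkaahkahkSkS   [S -> h]
ahkaahkahkSkS ⇒ ahkaahkahkhkS   [S -> h]
ahkaahkahkhkS ⇒ ahkaahkahkhkh   [S -> h]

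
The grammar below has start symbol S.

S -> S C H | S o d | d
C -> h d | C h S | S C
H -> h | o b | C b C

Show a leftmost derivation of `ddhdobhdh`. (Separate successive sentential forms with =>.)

S => SCH   [S -> S C H]
SCH => SCHCH   [S -> S C H]
SCHCH => dCHCH   [S -> d]
dCHCH => dSCHCH   [C -> S C]
dSCHCH => ddCHCH   [S -> d]
ddCHCH => ddhdHCH   [C -> h d]
ddhdHCH => ddhdobCH   [H -> o b]
ddhdobCH => ddhdobhdH   [C -> h d]
ddhdobhdH => ddhdobhdh   [H -> h]

S=>SCH=>SCHCH=>dCHCH=>dSCHCH=>ddCHCH=>ddhdHCH=>ddhdobCH=>ddhdobhdH=>ddhdobhdh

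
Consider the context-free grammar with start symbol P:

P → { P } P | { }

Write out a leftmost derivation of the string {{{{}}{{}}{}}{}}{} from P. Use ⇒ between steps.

P ⇒ {P}P   [P → { P } P]
{P}P ⇒ {{P}P}P   [P → { P } P]
{{P}P}P ⇒ {{{P}P}P}P   [P → { P } P]
{{{P}P}P}P ⇒ {{{{}}P}P}P   [P → { }]
{{{{}}P}P}P ⇒ {{{{}}{P}P}P}P   [P → { P } P]
{{{{}}{P}P}P}P ⇒ {{{{}}{{}}P}P}P   [P → { }]
{{{{}}{{}}P}P}P ⇒ {{{{}}{{}}{}}P}P   [P → { }]
{{{{}}{{}}{}}P}P ⇒ {{{{}}{{}}{}}{}}P   [P → { }]
{{{{}}{{}}{}}{}}P ⇒ {{{{}}{{}}{}}{}}{}   [P → { }]

P⇒{P}P⇒{{P}P}P⇒{{{P}P}P}P⇒{{{{}}P}P}P⇒{{{{}}{P}P}P}P⇒{{{{}}{{}}P}P}P⇒{{{{}}{{}}{}}P}P⇒{{{{}}{{}}{}}{}}P⇒{{{{}}{{}}{}}{}}{}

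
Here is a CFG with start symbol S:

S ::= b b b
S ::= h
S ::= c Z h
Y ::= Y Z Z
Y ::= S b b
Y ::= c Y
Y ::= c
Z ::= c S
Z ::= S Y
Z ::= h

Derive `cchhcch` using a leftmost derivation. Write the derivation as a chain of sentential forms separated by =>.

S => cZh   [S ::= c Z h]
cZh => cSYh   [Z ::= S Y]
cSYh => ccZhYh   [S ::= c Z h]
ccZhYh => cchhYh   [Z ::= h]
cchhYh => cchhcYh   [Y ::= c Y]
cchhcYh => cchhcch   [Y ::= c]

S => cZh => cSYh => ccZhYh => cchhYh => cchhcYh => cchhcch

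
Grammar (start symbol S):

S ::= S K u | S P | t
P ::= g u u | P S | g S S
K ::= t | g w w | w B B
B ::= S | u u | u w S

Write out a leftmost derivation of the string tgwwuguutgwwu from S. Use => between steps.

S => SKu => SPKu => SKuPKu => tKuPKu => tgwwuPKu => tgwwuPSKu => tgwwuguuSKu => tgwwuguutKu => tgwwuguutgwwu

S => SKu   [S ::= S K u]
SKu => SPKu   [S ::= S P]
SPKu => SKuPKu   [S ::= S K u]
SKuPKu => tKuPKu   [S ::= t]
tKuPKu => tgwwuPKu   [K ::= g w w]
tgwwuPKu => tgwwuPSKu   [P ::= P S]
tgwwuPSKu => tgwwuguuSKu   [P ::= g u u]
tgwwuguuSKu => tgwwuguutKu   [S ::= t]
tgwwuguutKu => tgwwuguutgwwu   [K ::= g w w]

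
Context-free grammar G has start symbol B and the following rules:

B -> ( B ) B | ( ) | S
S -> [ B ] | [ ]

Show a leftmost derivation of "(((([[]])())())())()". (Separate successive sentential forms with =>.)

B=>(B)B=>((B)B)B=>(((B)B)B)B=>((((B)B)B)B)B=>((((S)B)B)B)B=>(((([B])B)B)B)B=>(((([S])B)B)B)B=>(((([[]])B)B)B)B=>(((([[]])())B)B)B=>(((([[]])())())B)B=>(((([[]])())())())B=>(((([[]])())())())()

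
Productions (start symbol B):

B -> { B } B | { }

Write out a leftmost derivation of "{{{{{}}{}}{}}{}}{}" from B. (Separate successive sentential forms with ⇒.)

B ⇒ {B}B   [B -> { B } B]
{B}B ⇒ {{B}B}B   [B -> { B } B]
{{B}B}B ⇒ {{{B}B}B}B   [B -> { B } B]
{{{B}B}B}B ⇒ {{{{B}B}B}B}B   [B -> { B } B]
{{{{B}B}B}B}B ⇒ {{{{{}}B}B}B}B   [B -> { }]
{{{{{}}B}B}B}B ⇒ {{{{{}}{}}B}B}B   [B -> { }]
{{{{{}}{}}B}B}B ⇒ {{{{{}}{}}{}}B}B   [B -> { }]
{{{{{}}{}}{}}B}B ⇒ {{{{{}}{}}{}}{}}B   [B -> { }]
{{{{{}}{}}{}}{}}B ⇒ {{{{{}}{}}{}}{}}{}   [B -> { }]

B ⇒ {B}B ⇒ {{B}B}B ⇒ {{{B}B}B}B ⇒ {{{{B}B}B}B}B ⇒ {{{{{}}B}B}B}B ⇒ {{{{{}}{}}B}B}B ⇒ {{{{{}}{}}{}}B}B ⇒ {{{{{}}{}}{}}{}}B ⇒ {{{{{}}{}}{}}{}}{}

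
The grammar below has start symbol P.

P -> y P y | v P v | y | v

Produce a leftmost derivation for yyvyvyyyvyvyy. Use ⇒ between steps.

P⇒yPy⇒yyPyy⇒yyvPvyy⇒yyvyPyvyy⇒yyvyvPvyvyy⇒yyvyvyPyvyvyy⇒yyvyvyyyvyvyy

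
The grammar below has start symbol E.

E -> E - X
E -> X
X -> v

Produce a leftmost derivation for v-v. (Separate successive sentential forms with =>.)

E => E-X   [E -> E - X]
E-X => X-X   [E -> X]
X-X => v-X   [X -> v]
v-X => v-v   [X -> v]

E=>E-X=>X-X=>v-X=>v-v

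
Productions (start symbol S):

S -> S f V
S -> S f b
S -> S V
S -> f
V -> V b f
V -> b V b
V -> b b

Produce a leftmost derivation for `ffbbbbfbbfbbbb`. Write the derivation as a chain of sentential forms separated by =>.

S => SV   [S -> S V]
SV => SVV   [S -> S V]
SVV => SfVVV   [S -> S f V]
SfVVV => ffVVV   [S -> f]
ffVVV => ffVbfVV   [V -> V b f]
ffVbfVV => ffbVbbfVV   [V -> b V b]
ffbVbbfVV => ffbVbfbbfVV   [V -> V b f]
ffbVbfbbfVV => ffbbbbfbbfVV   [V -> b b]
ffbbbbfbbfVV => ffbbbbfbbfbbV   [V -> b b]
ffbbbbfbbfbbV => ffbbbbfbbfbbbb   [V -> b b]

S => SV => SVV => SfVVV => ffVVV => ffVbfVV => ffbVbbfVV => ffbVbfbbfVV => ffbbbbfbbfVV => ffbbbbfbbfbbV => ffbbbbfbbfbbbb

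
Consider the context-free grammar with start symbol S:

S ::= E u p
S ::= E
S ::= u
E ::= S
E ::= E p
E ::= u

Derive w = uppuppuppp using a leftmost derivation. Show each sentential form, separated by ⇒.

S ⇒ E   [S ::= E]
E ⇒ Ep   [E ::= E p]
Ep ⇒ Epp   [E ::= E p]
Epp ⇒ Spp   [E ::= S]
Spp ⇒ Euppp   [S ::= E u p]
Euppp ⇒ Epuppp   [E ::= E p]
Epuppp ⇒ Spuppp   [E ::= S]
Spuppp ⇒ Euppuppp   [S ::= E u p]
Euppuppp ⇒ Epuppuppp   [E ::= E p]
Epuppuppp ⇒ Eppuppuppp   [E ::= E p]
Eppuppuppp ⇒ uppuppuppp   [E ::= u]

S ⇒ E ⇒ Ep ⇒ Epp ⇒ Spp ⇒ Euppp ⇒ Epuppp ⇒ Spuppp ⇒ Euppuppp ⇒ Epuppuppp ⇒ Eppuppuppp ⇒ uppuppuppp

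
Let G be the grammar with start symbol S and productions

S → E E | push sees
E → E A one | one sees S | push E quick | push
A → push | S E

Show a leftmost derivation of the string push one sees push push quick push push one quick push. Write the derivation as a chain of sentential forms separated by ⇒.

S ⇒ E E   [S → E E]
E E ⇒ push E quick E   [E → push E quick]
push E quick E ⇒ push E A one quick E   [E → E A one]
push E A one quick E ⇒ push one sees S A one quick E   [E → one sees S]
push one sees S A one quick E ⇒ push one sees E E A one quick E   [S → E E]
push one sees E E A one quick E ⇒ push one sees push E quick E A one quick E   [E → push E quick]
push one sees push E quick E A one quick E ⇒ push one sees push push quick E A one quick E   [E → push]
push one sees push push quick E A one quick E ⇒ push one sees push push quick push A one quick E   [E → push]
push one sees push push quick push A one quick E ⇒ push one sees push push quick push push one quick E   [A → push]
push one sees push push quick push push one quick E ⇒ push one sees push push quick push push one quick push   [E → push]

S ⇒ E E ⇒ push E quick E ⇒ push E A one quick E ⇒ push one sees S A one quick E ⇒ push one sees E E A one quick E ⇒ push one sees push E quick E A one quick E ⇒ push one sees push push quick E A one quick E ⇒ push one sees push push quick push A one quick E ⇒ push one sees push push quick push push one quick E ⇒ push one sees push push quick push push one quick push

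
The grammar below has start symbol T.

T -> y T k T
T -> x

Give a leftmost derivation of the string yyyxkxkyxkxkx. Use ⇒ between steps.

T ⇒ yTkT   [T -> y T k T]
yTkT ⇒ yyTkTkT   [T -> y T k T]
yyTkTkT ⇒ yyyTkTkTkT   [T -> y T k T]
yyyTkTkTkT ⇒ yyyxkTkTkT   [T -> x]
yyyxkTkTkT ⇒ yyyxkxkTkT   [T -> x]
yyyxkxkTkT ⇒ yyyxkxkyTkTkT   [T -> y T k T]
yyyxkxkyTkTkT ⇒ yyyxkxkyxkTkT   [T -> x]
yyyxkxkyxkTkT ⇒ yyyxkxkyxkxkT   [T -> x]
yyyxkxkyxkxkT ⇒ yyyxkxkyxkxkx   [T -> x]

T ⇒ yTkT ⇒ yyTkTkT ⇒ yyyTkTkTkT ⇒ yyyxkTkTkT ⇒ yyyxkxkTkT ⇒ yyyxkxkyTkTkT ⇒ yyyxkxkyxkTkT ⇒ yyyxkxkyxkxkT ⇒ yyyxkxkyxkxkx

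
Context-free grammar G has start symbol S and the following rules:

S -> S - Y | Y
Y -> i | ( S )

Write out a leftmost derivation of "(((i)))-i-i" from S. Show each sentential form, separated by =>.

S=>S-Y=>S-Y-Y=>Y-Y-Y=>(S)-Y-Y=>(Y)-Y-Y=>((S))-Y-Y=>((Y))-Y-Y=>(((S)))-Y-Y=>(((Y)))-Y-Y=>(((i)))-Y-Y=>(((i)))-i-Y=>(((i)))-i-i

S => S-Y   [S -> S - Y]
S-Y => S-Y-Y   [S -> S - Y]
S-Y-Y => Y-Y-Y   [S -> Y]
Y-Y-Y => (S)-Y-Y   [Y -> ( S )]
(S)-Y-Y => (Y)-Y-Y   [S -> Y]
(Y)-Y-Y => ((S))-Y-Y   [Y -> ( S )]
((S))-Y-Y => ((Y))-Y-Y   [S -> Y]
((Y))-Y-Y => (((S)))-Y-Y   [Y -> ( S )]
(((S)))-Y-Y => (((Y)))-Y-Y   [S -> Y]
(((Y)))-Y-Y => (((i)))-Y-Y   [Y -> i]
(((i)))-Y-Y => (((i)))-i-Y   [Y -> i]
(((i)))-i-Y => (((i)))-i-i   [Y -> i]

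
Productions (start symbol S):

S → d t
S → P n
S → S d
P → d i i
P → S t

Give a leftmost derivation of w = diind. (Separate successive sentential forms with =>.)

S => Sd => Pnd => diind

S => Sd   [S → S d]
Sd => Pnd   [S → P n]
Pnd => diind   [P → d i i]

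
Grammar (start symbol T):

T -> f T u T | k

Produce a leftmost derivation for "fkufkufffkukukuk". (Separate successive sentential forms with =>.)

T => fTuT => fkuT => fkufTuT => fkufkuT => fkufkufTuT => fkufkuffTuTuT => fkufkufffTuTuTuT => fkufkufffkuTuTuT => fkufkufffkukuTuT => fkufkufffkukukuT => fkufkufffkukukuk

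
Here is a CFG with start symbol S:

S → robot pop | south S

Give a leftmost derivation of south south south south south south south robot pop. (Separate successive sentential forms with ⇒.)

S ⇒ south S   [S → south S]
south S ⇒ south south S   [S → south S]
south south S ⇒ south south south S   [S → south S]
south south south S ⇒ south south south south S   [S → south S]
south south south south S ⇒ south south south south south S   [S → south S]
south south south south south S ⇒ south south south south south south S   [S → south S]
south south south south south south S ⇒ south south south south south south south S   [S → south S]
south south south south south south south S ⇒ south south south south south south south robot pop   [S → robot pop]

S ⇒ south S ⇒ south south S ⇒ south south south S ⇒ south south south south S ⇒ south south south south south S ⇒ south south south south south south S ⇒ south south south south south south south S ⇒ south south south south south south south robot pop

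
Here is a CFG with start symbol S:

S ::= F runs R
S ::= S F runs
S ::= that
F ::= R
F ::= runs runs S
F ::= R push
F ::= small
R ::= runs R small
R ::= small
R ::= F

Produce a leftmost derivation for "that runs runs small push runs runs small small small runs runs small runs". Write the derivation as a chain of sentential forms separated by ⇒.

S ⇒ S F runs   [S ::= S F runs]
S F runs ⇒ S F runs F runs   [S ::= S F runs]
S F runs F runs ⇒ that F runs F runs   [S ::= that]
that F runs F runs ⇒ that runs runs S runs F runs   [F ::= runs runs S]
that runs runs S runs F runs ⇒ that runs runs S F runs runs F runs   [S ::= S F runs]
that runs runs S F runs runs F runs ⇒ that runs runs F runs R F runs runs F runs   [S ::= F runs R]
that runs runs F runs R F runs runs F runs ⇒ that runs runs R push runs R F runs runs F runs   [F ::= R push]
that runs runs R push runs R F runs runs F runs ⇒ that runs runs small push runs R F runs runs F runs   [R ::= small]
that runs runs small push runs R F runs runs F runs ⇒ that runs runs small push runs runs R small F runs runs F runs   [R ::= runs R small]
that runs runs small push runs runs R small F runs runs F runs ⇒ that runs runs small push runs runs small small F runs runs F runs   [R ::= small]
that runs runs small push runs runs small small F runs runs F runs ⇒ that runs runs small push runs runs small small small runs runs F runs   [F ::= small]
that runs runs small push runs runs small small small runs runs F runs ⇒ that runs runs small push runs runs small small small runs runs small runs   [F ::= small]

S ⇒ S F runs ⇒ S F runs F runs ⇒ that F runs F runs ⇒ that runs runs S runs F runs ⇒ that runs runs S F runs runs F runs ⇒ that runs runs F runs R F runs runs F runs ⇒ that runs runs R push runs R F runs runs F runs ⇒ that runs runs small push runs R F runs runs F runs ⇒ that runs runs small push runs runs R small F runs runs F runs ⇒ that runs runs small push runs runs small small F runs runs F runs ⇒ that runs runs small push runs runs small small small runs runs F runs ⇒ that runs runs small push runs runs small small small runs runs small runs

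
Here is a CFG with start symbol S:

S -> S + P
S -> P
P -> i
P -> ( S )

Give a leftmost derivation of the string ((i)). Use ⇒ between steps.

S ⇒ P ⇒ (S) ⇒ (P) ⇒ ((S)) ⇒ ((P)) ⇒ ((i))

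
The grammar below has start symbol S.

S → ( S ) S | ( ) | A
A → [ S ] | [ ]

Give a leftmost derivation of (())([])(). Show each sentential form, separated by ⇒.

S⇒(S)S⇒(())S⇒(())(S)S⇒(())(A)S⇒(())([])S⇒(())([])()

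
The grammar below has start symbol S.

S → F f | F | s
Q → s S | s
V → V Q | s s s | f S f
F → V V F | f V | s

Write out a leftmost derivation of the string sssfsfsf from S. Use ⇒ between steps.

S ⇒ Ff   [S → F f]
Ff ⇒ VVFf   [F → V V F]
VVFf ⇒ sssVFf   [V → s s s]
sssVFf ⇒ sssfSfFf   [V → f S f]
sssfSfFf ⇒ sssfsfFf   [S → s]
sssfsfFf ⇒ sssfsfsf   [F → s]

S ⇒ Ff ⇒ VVFf ⇒ sssVFf ⇒ sssfSfFf ⇒ sssfsfFf ⇒ sssfsfsf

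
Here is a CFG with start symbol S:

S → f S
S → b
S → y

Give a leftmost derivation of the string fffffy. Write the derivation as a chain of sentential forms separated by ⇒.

S⇒fS⇒ffS⇒fffS⇒ffffS⇒fffffS⇒fffffy

S ⇒ fS   [S → f S]
fS ⇒ ffS   [S → f S]
ffS ⇒ fffS   [S → f S]
fffS ⇒ ffffS   [S → f S]
ffffS ⇒ fffffS   [S → f S]
fffffS ⇒ fffffy   [S → y]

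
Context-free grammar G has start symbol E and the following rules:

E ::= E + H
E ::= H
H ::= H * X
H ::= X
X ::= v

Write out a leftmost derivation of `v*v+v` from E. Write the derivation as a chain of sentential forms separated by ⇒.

E ⇒ E+H   [E ::= E + H]
E+H ⇒ H+H   [E ::= H]
H+H ⇒ H*X+H   [H ::= H * X]
H*X+H ⇒ X*X+H   [H ::= X]
X*X+H ⇒ v*X+H   [X ::= v]
v*X+H ⇒ v*v+H   [X ::= v]
v*v+H ⇒ v*v+X   [H ::= X]
v*v+X ⇒ v*v+v   [X ::= v]

E⇒E+H⇒H+H⇒H*X+H⇒X*X+H⇒v*X+H⇒v*v+H⇒v*v+X⇒v*v+v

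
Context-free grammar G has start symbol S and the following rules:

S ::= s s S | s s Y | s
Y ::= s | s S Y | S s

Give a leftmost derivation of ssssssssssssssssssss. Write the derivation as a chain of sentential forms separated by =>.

S => ssS => ssssS => ssssssY => ssssssSs => ssssssssSs => ssssssssssYs => sssssssssssSYs => sssssssssssssSYs => ssssssssssssssYs => ssssssssssssssSss => ssssssssssssssssYss => ssssssssssssssssSsss => ssssssssssssssssssss

S => ssS   [S ::= s s S]
ssS => ssssS   [S ::= s s S]
ssssS => ssssssY   [S ::= s s Y]
ssssssY => ssssssSs   [Y ::= S s]
ssssssSs => ssssssssSs   [S ::= s s S]
ssssssssSs => ssssssssssYs   [S ::= s s Y]
ssssssssssYs => sssssssssssSYs   [Y ::= s S Y]
sssssssssssSYs => sssssssssssssSYs   [S ::= s s S]
sssssssssssssSYs => ssssssssssssssYs   [S ::= s]
ssssssssssssssYs => ssssssssssssssSss   [Y ::= S s]
ssssssssssssssSss => ssssssssssssssssYss   [S ::= s s Y]
ssssssssssssssssYss => ssssssssssssssssSsss   [Y ::= S s]
ssssssssssssssssSsss => ssssssssssssssssssss   [S ::= s]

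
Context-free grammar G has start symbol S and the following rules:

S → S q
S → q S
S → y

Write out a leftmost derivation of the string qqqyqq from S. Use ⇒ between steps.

S ⇒ qS   [S → q S]
qS ⇒ qSq   [S → S q]
qSq ⇒ qqSq   [S → q S]
qqSq ⇒ qqSqq   [S → S q]
qqSqq ⇒ qqqSqq   [S → q S]
qqqSqq ⇒ qqqyqq   [S → y]

S ⇒ qS ⇒ qSq ⇒ qqSq ⇒ qqSqq ⇒ qqqSqq ⇒ qqqyqq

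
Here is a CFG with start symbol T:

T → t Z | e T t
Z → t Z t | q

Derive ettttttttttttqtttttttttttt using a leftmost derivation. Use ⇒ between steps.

T⇒eTt⇒etZt⇒ettZtt⇒etttZttt⇒ettttZtttt⇒etttttZttttt⇒ettttttZtttttt⇒etttttttZttttttt⇒ettttttttZtttttttt⇒etttttttttZttttttttt⇒ettttttttttZtttttttttt⇒etttttttttttZttttttttttt⇒ettttttttttttZtttttttttttt⇒ettttttttttttqtttttttttttt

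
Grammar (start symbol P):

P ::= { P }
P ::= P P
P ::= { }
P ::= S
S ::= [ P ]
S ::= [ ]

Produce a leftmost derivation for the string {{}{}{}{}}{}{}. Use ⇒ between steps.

P⇒PP⇒PPP⇒{P}PP⇒{PP}PP⇒{PPP}PP⇒{{}PP}PP⇒{{}PPP}PP⇒{{}{}PP}PP⇒{{}{}{}P}PP⇒{{}{}{}{}}PP⇒{{}{}{}{}}{}P⇒{{}{}{}{}}{}{}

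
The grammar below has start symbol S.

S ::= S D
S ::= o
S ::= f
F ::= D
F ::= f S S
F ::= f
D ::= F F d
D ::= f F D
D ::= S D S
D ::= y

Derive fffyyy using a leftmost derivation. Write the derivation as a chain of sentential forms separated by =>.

S => SD => SDD => SDDD => fDDD => ffFDDD => fffDDD => fffyDD => fffyyD => fffyyy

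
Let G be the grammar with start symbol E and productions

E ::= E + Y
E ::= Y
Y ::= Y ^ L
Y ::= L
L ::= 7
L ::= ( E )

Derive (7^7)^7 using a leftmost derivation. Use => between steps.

E => Y => Y^L => L^L => (E)^L => (Y)^L => (Y^L)^L => (L^L)^L => (7^L)^L => (7^7)^L => (7^7)^7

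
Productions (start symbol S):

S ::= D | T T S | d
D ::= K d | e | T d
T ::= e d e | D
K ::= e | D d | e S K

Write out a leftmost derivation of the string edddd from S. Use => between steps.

S=>D=>Kd=>Ddd=>Kddd=>Ddddd=>edddd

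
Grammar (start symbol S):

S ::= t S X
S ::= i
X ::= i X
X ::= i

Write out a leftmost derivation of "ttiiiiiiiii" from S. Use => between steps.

S => tSX   [S ::= t S X]
tSX => ttSXX   [S ::= t S X]
ttSXX => ttiXX   [S ::= i]
ttiXX => ttiiXX   [X ::= i X]
ttiiXX => ttiiiXX   [X ::= i X]
ttiiiXX => ttiiiiXX   [X ::= i X]
ttiiiiXX => ttiiiiiXX   [X ::= i X]
ttiiiiiXX => ttiiiiiiXX   [X ::= i X]
ttiiiiiiXX => ttiiiiiiiXX   [X ::= i X]
ttiiiiiiiXX => ttiiiiiiiiX   [X ::= i]
ttiiiiiiiiX => ttiiiiiiiii   [X ::= i]

S => tSX => ttSXX => ttiXX => ttiiXX => ttiiiXX => ttiiiiXX => ttiiiiiXX => ttiiiiiiXX => ttiiiiiiiXX => ttiiiiiiiiX => ttiiiiiiiii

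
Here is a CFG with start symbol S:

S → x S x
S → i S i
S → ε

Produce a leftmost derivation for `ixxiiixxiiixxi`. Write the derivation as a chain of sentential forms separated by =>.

S => iSi => ixSxi => ixxSxxi => ixxiSixxi => ixxiiSiixxi => ixxiiiSiiixxi => ixxiiixSxiiixxi => ixxiiixxiiixxi

S => iSi   [S → i S i]
iSi => ixSxi   [S → x S x]
ixSxi => ixxSxxi   [S → x S x]
ixxSxxi => ixxiSixxi   [S → i S i]
ixxiSixxi => ixxiiSiixxi   [S → i S i]
ixxiiSiixxi => ixxiiiSiiixxi   [S → i S i]
ixxiiiSiiixxi => ixxiiixSxiiixxi   [S → x S x]
ixxiiixSxiiixxi => ixxiiixxiiixxi   [S → ε]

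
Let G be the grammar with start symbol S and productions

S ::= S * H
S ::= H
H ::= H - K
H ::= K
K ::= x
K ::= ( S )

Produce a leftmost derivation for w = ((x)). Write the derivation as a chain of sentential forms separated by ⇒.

S ⇒ H   [S ::= H]
H ⇒ K   [H ::= K]
K ⇒ (S)   [K ::= ( S )]
(S) ⇒ (H)   [S ::= H]
(H) ⇒ (K)   [H ::= K]
(K) ⇒ ((S))   [K ::= ( S )]
((S)) ⇒ ((H))   [S ::= H]
((H)) ⇒ ((K))   [H ::= K]
((K)) ⇒ ((x))   [K ::= x]

S⇒H⇒K⇒(S)⇒(H)⇒(K)⇒((S))⇒((H))⇒((K))⇒((x))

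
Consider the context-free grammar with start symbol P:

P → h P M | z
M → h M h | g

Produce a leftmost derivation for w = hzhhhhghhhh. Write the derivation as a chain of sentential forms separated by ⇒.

P ⇒ hPM   [P → h P M]
hPM ⇒ hzM   [P → z]
hzM ⇒ hzhMh   [M → h M h]
hzhMh ⇒ hzhhMhh   [M → h M h]
hzhhMhh ⇒ hzhhhMhhh   [M → h M h]
hzhhhMhhh ⇒ hzhhhhMhhhh   [M → h M h]
hzhhhhMhhhh ⇒ hzhhhhghhhh   [M → g]

P ⇒ hPM ⇒ hzM ⇒ hzhMh ⇒ hzhhMhh ⇒ hzhhhMhhh ⇒ hzhhhhMhhhh ⇒ hzhhhhghhhh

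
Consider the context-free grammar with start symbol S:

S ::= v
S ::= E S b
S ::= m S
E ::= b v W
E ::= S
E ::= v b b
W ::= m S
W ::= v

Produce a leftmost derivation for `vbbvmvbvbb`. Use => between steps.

S => ESb   [S ::= E S b]
ESb => vbbSb   [E ::= v b b]
vbbSb => vbbESbb   [S ::= E S b]
vbbESbb => vbbSSbb   [E ::= S]
vbbSSbb => vbbESbSbb   [S ::= E S b]
vbbESbSbb => vbbSSbSbb   [E ::= S]
vbbSSbSbb => vbbvSbSbb   [S ::= v]
vbbvSbSbb => vbbvmSbSbb   [S ::= m S]
vbbvmSbSbb => vbbvmvbSbb   [S ::= v]
vbbvmvbSbb => vbbvmvbvbb   [S ::= v]

S=>ESb=>vbbSb=>vbbESbb=>vbbSSbb=>vbbESbSbb=>vbbSSbSbb=>vbbvSbSbb=>vbbvmSbSbb=>vbbvmvbSbb=>vbbvmvbvbb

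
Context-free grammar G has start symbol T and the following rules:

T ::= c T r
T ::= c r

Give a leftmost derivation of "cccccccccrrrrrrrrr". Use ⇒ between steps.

T ⇒ cTr ⇒ ccTrr ⇒ cccTrrr ⇒ ccccTrrrr ⇒ cccccTrrrrr ⇒ ccccccTrrrrrr ⇒ cccccccTrrrrrrr ⇒ ccccccccTrrrrrrrr ⇒ cccccccccrrrrrrrrr

T ⇒ cTr   [T ::= c T r]
cTr ⇒ ccTrr   [T ::= c T r]
ccTrr ⇒ cccTrrr   [T ::= c T r]
cccTrrr ⇒ ccccTrrrr   [T ::= c T r]
ccccTrrrr ⇒ cccccTrrrrr   [T ::= c T r]
cccccTrrrrr ⇒ ccccccTrrrrrr   [T ::= c T r]
ccccccTrrrrrr ⇒ cccccccTrrrrrrr   [T ::= c T r]
cccccccTrrrrrrr ⇒ ccccccccTrrrrrrrr   [T ::= c T r]
ccccccccTrrrrrrrr ⇒ cccccccccrrrrrrrrr   [T ::= c r]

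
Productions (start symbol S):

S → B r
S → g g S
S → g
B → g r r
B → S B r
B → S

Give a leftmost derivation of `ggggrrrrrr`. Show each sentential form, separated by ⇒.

S⇒Br⇒SBrr⇒ggSBrr⇒gggBrr⇒gggSrr⇒gggBrrr⇒gggSrrr⇒gggBrrrr⇒ggggrrrrrr

S ⇒ Br   [S → B r]
Br ⇒ SBrr   [B → S B r]
SBrr ⇒ ggSBrr   [S → g g S]
ggSBrr ⇒ gggBrr   [S → g]
gggBrr ⇒ gggSrr   [B → S]
gggSrr ⇒ gggBrrr   [S → B r]
gggBrrr ⇒ gggSrrr   [B → S]
gggSrrr ⇒ gggBrrrr   [S → B r]
gggBrrrr ⇒ ggggrrrrrr   [B → g r r]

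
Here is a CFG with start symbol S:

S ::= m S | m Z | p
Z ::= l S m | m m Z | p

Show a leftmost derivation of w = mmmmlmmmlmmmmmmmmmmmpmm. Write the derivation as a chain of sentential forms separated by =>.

S => mS => mmZ => mmmmZ => mmmmlSm => mmmmlmZm => mmmmlmmmZm => mmmmlmmmlSmm => mmmmlmmmlmZmm => mmmmlmmmlmmmZmm => mmmmlmmmlmmmmmZmm => mmmmlmmmlmmmmmmmZmm => mmmmlmmmlmmmmmmmmmZmm => mmmmlmmmlmmmmmmmmmmmZmm => mmmmlmmmlmmmmmmmmmmmpmm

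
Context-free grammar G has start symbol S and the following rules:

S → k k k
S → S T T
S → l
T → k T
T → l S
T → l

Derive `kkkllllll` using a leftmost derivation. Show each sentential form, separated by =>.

S=>STT=>STTTT=>STTTTTT=>kkkTTTTTT=>kkklTTTTT=>kkkllTTTT=>kkklllTTT=>kkkllllTT=>kkklllllT=>kkkllllll

S => STT   [S → S T T]
STT => STTTT   [S → S T T]
STTTT => STTTTTT   [S → S T T]
STTTTTT => kkkTTTTTT   [S → k k k]
kkkTTTTTT => kkklTTTTT   [T → l]
kkklTTTTT => kkkllTTTT   [T → l]
kkkllTTTT => kkklllTTT   [T → l]
kkklllTTT => kkkllllTT   [T → l]
kkkllllTT => kkklllllT   [T → l]
kkklllllT => kkkllllll   [T → l]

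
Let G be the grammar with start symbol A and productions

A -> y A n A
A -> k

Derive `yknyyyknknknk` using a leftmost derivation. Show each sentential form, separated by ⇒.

A ⇒ yAnA ⇒ yknA ⇒ yknyAnA ⇒ yknyyAnAnA ⇒ yknyyyAnAnAnA ⇒ yknyyyknAnAnA ⇒ yknyyyknknAnA ⇒ yknyyyknknknA ⇒ yknyyyknknknk

A ⇒ yAnA   [A -> y A n A]
yAnA ⇒ yknA   [A -> k]
yknA ⇒ yknyAnA   [A -> y A n A]
yknyAnA ⇒ yknyyAnAnA   [A -> y A n A]
yknyyAnAnA ⇒ yknyyyAnAnAnA   [A -> y A n A]
yknyyyAnAnAnA ⇒ yknyyyknAnAnA   [A -> k]
yknyyyknAnAnA ⇒ yknyyyknknAnA   [A -> k]
yknyyyknknAnA ⇒ yknyyyknknknA   [A -> k]
yknyyyknknknA ⇒ yknyyyknknknk   [A -> k]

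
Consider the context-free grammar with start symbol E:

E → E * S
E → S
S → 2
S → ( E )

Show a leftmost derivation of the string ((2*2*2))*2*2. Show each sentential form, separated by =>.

E => E*S   [E → E * S]
E*S => E*S*S   [E → E * S]
E*S*S => S*S*S   [E → S]
S*S*S => (E)*S*S   [S → ( E )]
(E)*S*S => (S)*S*S   [E → S]
(S)*S*S => ((E))*S*S   [S → ( E )]
((E))*S*S => ((E*S))*S*S   [E → E * S]
((E*S))*S*S => ((E*S*S))*S*S   [E → E * S]
((E*S*S))*S*S => ((S*S*S))*S*S   [E → S]
((S*S*S))*S*S => ((2*S*S))*S*S   [S → 2]
((2*S*S))*S*S => ((2*2*S))*S*S   [S → 2]
((2*2*S))*S*S => ((2*2*2))*S*S   [S → 2]
((2*2*2))*S*S => ((2*2*2))*2*S   [S → 2]
((2*2*2))*2*S => ((2*2*2))*2*2   [S → 2]

E=>E*S=>E*S*S=>S*S*S=>(E)*S*S=>(S)*S*S=>((E))*S*S=>((E*S))*S*S=>((E*S*S))*S*S=>((S*S*S))*S*S=>((2*S*S))*S*S=>((2*2*S))*S*S=>((2*2*2))*S*S=>((2*2*2))*2*S=>((2*2*2))*2*2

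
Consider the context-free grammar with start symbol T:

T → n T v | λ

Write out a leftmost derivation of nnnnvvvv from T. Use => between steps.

T => nTv   [T → n T v]
nTv => nnTvv   [T → n T v]
nnTvv => nnnTvvv   [T → n T v]
nnnTvvv => nnnnTvvvv   [T → n T v]
nnnnTvvvv => nnnnvvvv   [T → λ]

T => nTv => nnTvv => nnnTvvv => nnnnTvvvv => nnnnvvvv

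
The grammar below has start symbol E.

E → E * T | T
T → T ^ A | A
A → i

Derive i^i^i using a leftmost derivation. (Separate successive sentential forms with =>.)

E => T   [E → T]
T => T^A   [T → T ^ A]
T^A => T^A^A   [T → T ^ A]
T^A^A => A^A^A   [T → A]
A^A^A => i^A^A   [A → i]
i^A^A => i^i^A   [A → i]
i^i^A => i^i^i   [A → i]

E=>T=>T^A=>T^A^A=>A^A^A=>i^A^A=>i^i^A=>i^i^i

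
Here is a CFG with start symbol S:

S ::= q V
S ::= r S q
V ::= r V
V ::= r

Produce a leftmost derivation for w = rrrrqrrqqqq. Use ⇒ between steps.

S ⇒ rSq   [S ::= r S q]
rSq ⇒ rrSqq   [S ::= r S q]
rrSqq ⇒ rrrSqqq   [S ::= r S q]
rrrSqqq ⇒ rrrrSqqqq   [S ::= r S q]
rrrrSqqqq ⇒ rrrrqVqqqq   [S ::= q V]
rrrrqVqqqq ⇒ rrrrqrVqqqq   [V ::= r V]
rrrrqrVqqqq ⇒ rrrrqrrqqqq   [V ::= r]

S ⇒ rSq ⇒ rrSqq ⇒ rrrSqqq ⇒ rrrrSqqqq ⇒ rrrrqVqqqq ⇒ rrrrqrVqqqq ⇒ rrrrqrrqqqq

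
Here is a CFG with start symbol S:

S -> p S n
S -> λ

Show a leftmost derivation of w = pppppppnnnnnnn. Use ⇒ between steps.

S ⇒ pSn   [S -> p S n]
pSn ⇒ ppSnn   [S -> p S n]
ppSnn ⇒ pppSnnn   [S -> p S n]
pppSnnn ⇒ ppppSnnnn   [S -> p S n]
ppppSnnnn ⇒ pppppSnnnnn   [S -> p S n]
pppppSnnnnn ⇒ ppppppSnnnnnn   [S -> p S n]
ppppppSnnnnnn ⇒ pppppppSnnnnnnn   [S -> p S n]
pppppppSnnnnnnn ⇒ pppppppnnnnnnn   [S -> λ]

S ⇒ pSn ⇒ ppSnn ⇒ pppSnnn ⇒ ppppSnnnn ⇒ pppppSnnnnn ⇒ ppppppSnnnnnn ⇒ pppppppSnnnnnnn ⇒ pppppppnnnnnnn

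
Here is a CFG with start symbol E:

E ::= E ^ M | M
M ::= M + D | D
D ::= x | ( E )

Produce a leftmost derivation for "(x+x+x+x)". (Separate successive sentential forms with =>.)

E => M   [E ::= M]
M => D   [M ::= D]
D => (E)   [D ::= ( E )]
(E) => (M)   [E ::= M]
(M) => (M+D)   [M ::= M + D]
(M+D) => (M+D+D)   [M ::= M + D]
(M+D+D) => (M+D+D+D)   [M ::= M + D]
(M+D+D+D) => (D+D+D+D)   [M ::= D]
(D+D+D+D) => (x+D+D+D)   [D ::= x]
(x+D+D+D) => (x+x+D+D)   [D ::= x]
(x+x+D+D) => (x+x+x+D)   [D ::= x]
(x+x+x+D) => (x+x+x+x)   [D ::= x]

E=>M=>D=>(E)=>(M)=>(M+D)=>(M+D+D)=>(M+D+D+D)=>(D+D+D+D)=>(x+D+D+D)=>(x+x+D+D)=>(x+x+x+D)=>(x+x+x+x)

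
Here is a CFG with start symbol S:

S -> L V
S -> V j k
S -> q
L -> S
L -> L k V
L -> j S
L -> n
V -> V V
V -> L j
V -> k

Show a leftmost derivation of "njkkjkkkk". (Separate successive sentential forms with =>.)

S=>LV=>LkVV=>SkVV=>VjkkVV=>VVjkkVV=>VVVjkkVV=>LjVVjkkVV=>njVVjkkVV=>njkVjkkVV=>njkkjkkVV=>njkkjkkkV=>njkkjkkkk

S => LV   [S -> L V]
LV => LkVV   [L -> L k V]
LkVV => SkVV   [L -> S]
SkVV => VjkkVV   [S -> V j k]
VjkkVV => VVjkkVV   [V -> V V]
VVjkkVV => VVVjkkVV   [V -> V V]
VVVjkkVV => LjVVjkkVV   [V -> L j]
LjVVjkkVV => njVVjkkVV   [L -> n]
njVVjkkVV => njkVjkkVV   [V -> k]
njkVjkkVV => njkkjkkVV   [V -> k]
njkkjkkVV => njkkjkkkV   [V -> k]
njkkjkkkV => njkkjkkkk   [V -> k]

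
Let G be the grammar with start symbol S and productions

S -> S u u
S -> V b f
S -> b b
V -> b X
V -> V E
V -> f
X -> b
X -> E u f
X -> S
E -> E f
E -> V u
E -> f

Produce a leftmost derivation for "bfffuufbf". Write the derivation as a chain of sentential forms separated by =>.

S=>Vbf=>bXbf=>bEufbf=>bVuufbf=>bVEuufbf=>bVEEuufbf=>bfEEuufbf=>bffEuufbf=>bfffuufbf

S => Vbf   [S -> V b f]
Vbf => bXbf   [V -> b X]
bXbf => bEufbf   [X -> E u f]
bEufbf => bVuufbf   [E -> V u]
bVuufbf => bVEuufbf   [V -> V E]
bVEuufbf => bVEEuufbf   [V -> V E]
bVEEuufbf => bfEEuufbf   [V -> f]
bfEEuufbf => bffEuufbf   [E -> f]
bffEuufbf => bfffuufbf   [E -> f]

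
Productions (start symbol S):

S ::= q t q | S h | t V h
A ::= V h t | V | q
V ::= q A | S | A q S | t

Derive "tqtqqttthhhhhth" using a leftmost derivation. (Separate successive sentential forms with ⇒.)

S ⇒ tVh ⇒ tqAh ⇒ tqVhth ⇒ tqShth ⇒ tqtVhhth ⇒ tqtAqShhth ⇒ tqtqqShhth ⇒ tqtqqShhhth ⇒ tqtqqtVhhhhth ⇒ tqtqqtShhhhth ⇒ tqtqqttVhhhhhth ⇒ tqtqqttthhhhhth

S ⇒ tVh   [S ::= t V h]
tVh ⇒ tqAh   [V ::= q A]
tqAh ⇒ tqVhth   [A ::= V h t]
tqVhth ⇒ tqShth   [V ::= S]
tqShth ⇒ tqtVhhth   [S ::= t V h]
tqtVhhth ⇒ tqtAqShhth   [V ::= A q S]
tqtAqShhth ⇒ tqtqqShhth   [A ::= q]
tqtqqShhth ⇒ tqtqqShhhth   [S ::= S h]
tqtqqShhhth ⇒ tqtqqtVhhhhth   [S ::= t V h]
tqtqqtVhhhhth ⇒ tqtqqtShhhhth   [V ::= S]
tqtqqtShhhhth ⇒ tqtqqttVhhhhhth   [S ::= t V h]
tqtqqttVhhhhhth ⇒ tqtqqttthhhhhth   [V ::= t]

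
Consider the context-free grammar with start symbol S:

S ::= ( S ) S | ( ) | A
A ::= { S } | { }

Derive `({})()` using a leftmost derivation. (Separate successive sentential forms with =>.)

S => (S)S => (A)S => ({})S => ({})()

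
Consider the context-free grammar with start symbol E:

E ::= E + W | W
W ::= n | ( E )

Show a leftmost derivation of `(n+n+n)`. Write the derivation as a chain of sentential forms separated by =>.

E=>W=>(E)=>(E+W)=>(E+W+W)=>(W+W+W)=>(n+W+W)=>(n+n+W)=>(n+n+n)

E => W   [E ::= W]
W => (E)   [W ::= ( E )]
(E) => (E+W)   [E ::= E + W]
(E+W) => (E+W+W)   [E ::= E + W]
(E+W+W) => (W+W+W)   [E ::= W]
(W+W+W) => (n+W+W)   [W ::= n]
(n+W+W) => (n+n+W)   [W ::= n]
(n+n+W) => (n+n+n)   [W ::= n]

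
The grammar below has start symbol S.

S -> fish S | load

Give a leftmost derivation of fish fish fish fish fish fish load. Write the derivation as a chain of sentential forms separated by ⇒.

S ⇒ fish S ⇒ fish fish S ⇒ fish fish fish S ⇒ fish fish fish fish S ⇒ fish fish fish fish fish S ⇒ fish fish fish fish fish fish S ⇒ fish fish fish fish fish fish load

S ⇒ fish S   [S -> fish S]
fish S ⇒ fish fish S   [S -> fish S]
fish fish S ⇒ fish fish fish S   [S -> fish S]
fish fish fish S ⇒ fish fish fish fish S   [S -> fish S]
fish fish fish fish S ⇒ fish fish fish fish fish S   [S -> fish S]
fish fish fish fish fish S ⇒ fish fish fish fish fish fish S   [S -> fish S]
fish fish fish fish fish fish S ⇒ fish fish fish fish fish fish load   [S -> load]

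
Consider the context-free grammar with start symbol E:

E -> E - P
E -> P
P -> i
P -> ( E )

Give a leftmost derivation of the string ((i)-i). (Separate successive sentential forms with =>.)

E => P => (E) => (E-P) => (P-P) => ((E)-P) => ((P)-P) => ((i)-P) => ((i)-i)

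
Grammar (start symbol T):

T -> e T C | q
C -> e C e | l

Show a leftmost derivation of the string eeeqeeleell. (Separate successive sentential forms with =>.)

T => eTC => eeTCC => eeeTCCC => eeeqCCC => eeeqeCeCC => eeeqeeCeeCC => eeeqeeleeCC => eeeqeeleelC => eeeqeeleell

T => eTC   [T -> e T C]
eTC => eeTCC   [T -> e T C]
eeTCC => eeeTCCC   [T -> e T C]
eeeTCCC => eeeqCCC   [T -> q]
eeeqCCC => eeeqeCeCC   [C -> e C e]
eeeqeCeCC => eeeqeeCeeCC   [C -> e C e]
eeeqeeCeeCC => eeeqeeleeCC   [C -> l]
eeeqeeleeCC => eeeqeeleelC   [C -> l]
eeeqeeleelC => eeeqeeleell   [C -> l]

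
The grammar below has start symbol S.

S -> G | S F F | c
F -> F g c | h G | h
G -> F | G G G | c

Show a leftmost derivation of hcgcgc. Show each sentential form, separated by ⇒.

S⇒G⇒F⇒Fgc⇒Fgcgc⇒hGgcgc⇒hcgcgc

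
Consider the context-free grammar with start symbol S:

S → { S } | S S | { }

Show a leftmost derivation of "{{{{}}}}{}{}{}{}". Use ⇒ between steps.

S⇒SS⇒SSS⇒{S}SS⇒{{S}}SS⇒{{{S}}}SS⇒{{{{}}}}SS⇒{{{{}}}}SSS⇒{{{{}}}}{}SS⇒{{{{}}}}{}{}S⇒{{{{}}}}{}{}SS⇒{{{{}}}}{}{}{}S⇒{{{{}}}}{}{}{}{}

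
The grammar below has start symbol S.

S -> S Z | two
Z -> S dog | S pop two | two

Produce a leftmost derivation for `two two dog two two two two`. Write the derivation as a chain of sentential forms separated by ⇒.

S ⇒ S Z ⇒ S Z Z ⇒ S Z Z Z ⇒ S Z Z Z Z ⇒ S Z Z Z Z Z ⇒ two Z Z Z Z Z ⇒ two S dog Z Z Z Z ⇒ two two dog Z Z Z Z ⇒ two two dog two Z Z Z ⇒ two two dog two two Z Z ⇒ two two dog two two two Z ⇒ two two dog two two two two

S ⇒ S Z   [S -> S Z]
S Z ⇒ S Z Z   [S -> S Z]
S Z Z ⇒ S Z Z Z   [S -> S Z]
S Z Z Z ⇒ S Z Z Z Z   [S -> S Z]
S Z Z Z Z ⇒ S Z Z Z Z Z   [S -> S Z]
S Z Z Z Z Z ⇒ two Z Z Z Z Z   [S -> two]
two Z Z Z Z Z ⇒ two S dog Z Z Z Z   [Z -> S dog]
two S dog Z Z Z Z ⇒ two two dog Z Z Z Z   [S -> two]
two two dog Z Z Z Z ⇒ two two dog two Z Z Z   [Z -> two]
two two dog two Z Z Z ⇒ two two dog two two Z Z   [Z -> two]
two two dog two two Z Z ⇒ two two dog two two two Z   [Z -> two]
two two dog two two two Z ⇒ two two dog two two two two   [Z -> two]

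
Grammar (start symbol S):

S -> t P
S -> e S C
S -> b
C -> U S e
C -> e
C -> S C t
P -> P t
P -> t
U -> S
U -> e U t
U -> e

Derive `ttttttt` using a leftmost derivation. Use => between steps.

S=>tP=>tPt=>tPtt=>tPttt=>tPtttt=>tPttttt=>ttttttt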